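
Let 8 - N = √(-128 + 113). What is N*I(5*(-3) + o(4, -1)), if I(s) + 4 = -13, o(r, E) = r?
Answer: -136 + 17*I*√15 ≈ -136.0 + 65.841*I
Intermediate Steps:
N = 8 - I*√15 (N = 8 - √(-128 + 113) = 8 - √(-15) = 8 - I*√15 ≈ 8.0 - 3.873*I)
I(s) = -17 (I(s) = -4 - 13 = -17)
N*I(5*(-3) + o(4, -1)) = (8 - I*√15)*(-17) = -136 + 17*I*√15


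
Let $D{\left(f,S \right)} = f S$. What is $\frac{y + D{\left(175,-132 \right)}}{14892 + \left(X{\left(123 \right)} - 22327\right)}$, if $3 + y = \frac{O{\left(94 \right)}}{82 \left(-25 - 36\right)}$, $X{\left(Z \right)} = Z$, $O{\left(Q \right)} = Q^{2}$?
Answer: $\frac{57785021}{18287312} \approx 3.1598$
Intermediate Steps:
$D{\left(f,S \right)} = S f$
$y = - \frac{11921}{2501}$ ($y = -3 + \frac{94^{2}}{82 \left(-25 - 36\right)} = -3 + \frac{8836}{82 \left(-61\right)} = -3 + \frac{8836}{-5002} = -3 + 8836 \left(- \frac{1}{5002}\right) = -3 - \frac{4418}{2501} = - \frac{11921}{2501} \approx -4.7665$)
$\frac{y + D{\left(175,-132 \right)}}{14892 + \left(X{\left(123 \right)} - 22327\right)} = \frac{- \frac{11921}{2501} - 23100}{14892 + \left(123 - 22327\right)} = \frac{- \frac{11921}{2501} - 23100}{14892 - 22204} = - \frac{57785021}{2501 \left(-7312\right)} = \left(- \frac{57785021}{2501}\right) \left(- \frac{1}{7312}\right) = \frac{57785021}{18287312}$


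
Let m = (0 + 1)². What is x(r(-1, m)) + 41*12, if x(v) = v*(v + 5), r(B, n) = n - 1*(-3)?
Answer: 528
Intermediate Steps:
m = 1 (m = 1² = 1)
r(B, n) = 3 + n (r(B, n) = n + 3 = 3 + n)
x(v) = v*(5 + v)
x(r(-1, m)) + 41*12 = (3 + 1)*(5 + (3 + 1)) + 41*12 = 4*(5 + 4) + 492 = 4*9 + 492 = 36 + 492 = 528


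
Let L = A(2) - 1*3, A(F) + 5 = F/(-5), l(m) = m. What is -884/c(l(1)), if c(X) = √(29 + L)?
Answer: -884*√515/103 ≈ -194.77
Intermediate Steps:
A(F) = -5 - F/5 (A(F) = -5 + F/(-5) = -5 + F*(-⅕) = -5 - F/5)
L = -42/5 (L = (-5 - ⅕*2) - 1*3 = (-5 - ⅖) - 3 = -27/5 - 3 = -42/5 ≈ -8.4000)
c(X) = √515/5 (c(X) = √(29 - 42/5) = √(103/5) = √515/5)
-884/c(l(1)) = -884*√515/103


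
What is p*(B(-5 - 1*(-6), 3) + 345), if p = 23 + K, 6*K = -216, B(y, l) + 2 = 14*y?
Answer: -4641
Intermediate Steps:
B(y, l) = -2 + 14*y
K = -36 (K = (1/6)*(-216) = -36)
p = -13 (p = 23 - 36 = -13)
p*(B(-5 - 1*(-6), 3) + 345) = -13*((-2 + 14*(-5 - 1*(-6))) + 345) = -13*((-2 + 14*(-5 + 6)) + 345) = -13*((-2 + 14*1) + 345) = -13*((-2 + 14) + 345) = -13*(12 + 345) = -13*357 = -4641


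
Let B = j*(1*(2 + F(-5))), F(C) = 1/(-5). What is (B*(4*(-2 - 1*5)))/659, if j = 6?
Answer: -1512/3295 ≈ -0.45888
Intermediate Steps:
F(C) = -⅕
B = 54/5 (B = 6*(1*(2 - ⅕)) = 6*(1*(9/5)) = 6*(9/5) = 54/5 ≈ 10.800)
(B*(4*(-2 - 1*5)))/659 = (54*(4*(-2 - 1*5))/5)/659 = (54*(4*(-2 - 5))/5)/659 = (54*(4*(-7))/5)/659 = ((54/5)*(-28))/659 = (1/659)*(-1512/5) = -1512/3295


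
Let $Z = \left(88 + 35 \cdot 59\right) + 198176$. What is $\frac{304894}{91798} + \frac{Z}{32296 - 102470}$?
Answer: $\frac{1502915007}{3220916426} \approx 0.46661$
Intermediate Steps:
$Z = 200329$ ($Z = \left(88 + 2065\right) + 198176 = 2153 + 198176 = 200329$)
$\frac{304894}{91798} + \frac{Z}{32296 - 102470} = \frac{304894}{91798} + \frac{200329}{32296 - 102470} = 304894 \cdot \frac{1}{91798} + \frac{200329}{-70174} = \frac{152447}{45899} + 200329 \left(- \frac{1}{70174}\right) = \frac{152447}{45899} - \frac{200329}{70174} = \frac{1502915007}{3220916426}$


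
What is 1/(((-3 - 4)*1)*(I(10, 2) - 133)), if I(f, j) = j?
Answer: 1/917 ≈ 0.0010905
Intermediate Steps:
1/(((-3 - 4)*1)*(I(10, 2) - 133)) = 1/(((-3 - 4)*1)*(2 - 133)) = 1/(-7*1*(-131)) = 1/(-7*(-131)) = 1/917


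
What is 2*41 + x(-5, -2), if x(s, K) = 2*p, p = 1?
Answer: 84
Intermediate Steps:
x(s, K) = 2 (x(s, K) = 2*1 = 2)
2*41 + x(-5, -2) = 2*41 + 2 = 82 + 2 = 84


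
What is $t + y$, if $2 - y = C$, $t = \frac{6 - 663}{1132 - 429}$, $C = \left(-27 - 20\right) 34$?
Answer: $\frac{1124143}{703} \approx 1599.1$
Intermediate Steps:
$C = -1598$ ($C = \left(-47\right) 34 = -1598$)
$t = - \frac{657}{703} \approx -0.93457$
$y = 1600$ ($y = 2 - -1598 = 2 + 1598 = 1600$)
$t + y = - \frac{657}{703} + 1600 = \frac{1124143}{703}$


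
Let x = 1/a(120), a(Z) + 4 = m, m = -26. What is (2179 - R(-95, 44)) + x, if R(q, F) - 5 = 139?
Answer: 61049/30 ≈ 2035.0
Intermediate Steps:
a(Z) = -30 (a(Z) = -4 - 26 = -30)
x = -1/30 (x = 1/(-30) = -1/30 ≈ -0.033333)
R(q, F) = 144 (R(q, F) = 5 + 139 = 144)
(2179 - R(-95, 44)) + x = (2179 - 1*144) - 1/30 = (2179 - 144) - 1/30 = 2035 - 1/30 = 61049/30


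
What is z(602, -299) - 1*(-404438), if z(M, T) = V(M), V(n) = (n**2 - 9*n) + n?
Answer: 762026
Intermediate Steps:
V(n) = n**2 - 8*n
z(M, T) = M*(-8 + M)
z(602, -299) - 1*(-404438) = 602*(-8 + 602) - 1*(-404438) = 602*594 + 404438 = 357588 + 404438 = 762026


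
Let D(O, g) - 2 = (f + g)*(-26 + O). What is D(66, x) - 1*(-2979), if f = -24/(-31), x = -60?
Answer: 18971/31 ≈ 611.97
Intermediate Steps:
f = 24/31 (f = -24*(-1/31) = 24/31 ≈ 0.77419)
D(O, g) = 2 + (-26 + O)*(24/31 + g) (D(O, g) = 2 + (24/31 + g)*(-26 + O) = 2 + (-26 + O)*(24/31 + g))
D(66, x) - 1*(-2979) = (-562/31 - 26*(-60) + (24/31)*66 + 66*(-60)) - 1*(-2979) = (-562/31 + 1560 + 1584/31 - 3960) + 2979 = -73378/31 + 2979 = 18971/31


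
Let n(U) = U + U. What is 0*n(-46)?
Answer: 0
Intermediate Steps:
n(U) = 2*U
0*n(-46) = 0*(2*(-46)) = 0*(-92) = 0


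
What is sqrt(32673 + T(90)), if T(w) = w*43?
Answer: sqrt(36543) ≈ 191.16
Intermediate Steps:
T(w) = 43*w
sqrt(32673 + T(90)) = sqrt(32673 + 43*90) = sqrt(32673 + 3870) = sqrt(36543)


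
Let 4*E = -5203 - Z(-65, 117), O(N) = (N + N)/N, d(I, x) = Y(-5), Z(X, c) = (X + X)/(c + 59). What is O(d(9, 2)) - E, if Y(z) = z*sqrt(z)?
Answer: 458503/352 ≈ 1302.6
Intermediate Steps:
Y(z) = z**(3/2)
Z(X, c) = 2*X/(59 + c) (Z(X, c) = (2*X)/(59 + c) = 2*X/(59 + c))
d(I, x) = -5*I*sqrt(5) (d(I, x) = (-5)**(3/2) = -5*I*sqrt(5))
O(N) = 2 (O(N) = (2*N)/N = 2)
E = -457799/352 (E = (-5203 - 2*(-65)/(59 + 117))/4 = (-5203 - 2*(-65)/176)/4 = (-5203 - 1*(-65/88))/4 = (-5203 + 65/88)/4 = (1/4)*(-457799/88) = -457799/352 ≈ -1300.6)
O(d(9, 2)) - E = 2 - 1*(-457799/352) = 2 + 457799/352 = 458503/352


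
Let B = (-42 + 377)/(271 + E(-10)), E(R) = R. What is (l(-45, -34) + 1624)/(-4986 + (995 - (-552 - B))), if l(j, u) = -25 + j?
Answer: -202797/448622 ≈ -0.45204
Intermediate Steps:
B = 335/261 (B = (-42 + 377)/(271 - 10) = 335/261 ≈ 1.2835)
(l(-45, -34) + 1624)/(-4986 + (995 - (-552 - B))) = ((-25 - 45) + 1624)/(-4986 + (995 - (-552 - 1*335/261))) = (-70 + 1624)/(-4986 + (995 - (-552 - 335/261))) = 1554/(-4986 + (995 - 1*(-144407/261))) = 1554/(-4986 + (995 + 144407/261)) = 1554/(-4986 + 404102/261) = 1554/(-897244/261) = 1554*(-261/897244) = -202797/448622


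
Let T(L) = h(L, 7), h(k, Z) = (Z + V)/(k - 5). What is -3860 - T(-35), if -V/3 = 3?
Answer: -77201/20 ≈ -3860.1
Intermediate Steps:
V = -9 (V = -3*3 = -9)
h(k, Z) = (-9 + Z)/(-5 + k) (h(k, Z) = (Z - 9)/(k - 5) = (-9 + Z)/(-5 + k))
T(L) = -2/(-5 + L) (T(L) = (-9 + 7)/(-5 + L) = -2/(-5 + L))
-3860 - T(-35) = -3860 - (-2)/(-5 - 35) = -3860 - (-2)/(-40) = -3860 - (-2)*(-1)/40 = -3860 - 1*1/20 = -3860 - 1/20 = -77201/20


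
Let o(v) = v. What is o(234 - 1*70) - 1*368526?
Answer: -368362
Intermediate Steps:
o(234 - 1*70) - 1*368526 = (234 - 1*70) - 1*368526 = (234 - 70) - 368526 = 164 - 368526 = -368362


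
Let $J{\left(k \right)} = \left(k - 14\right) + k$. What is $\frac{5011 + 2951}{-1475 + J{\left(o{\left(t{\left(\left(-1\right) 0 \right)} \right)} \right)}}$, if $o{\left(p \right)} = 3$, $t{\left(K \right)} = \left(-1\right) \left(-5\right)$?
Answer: $- \frac{7962}{1483} \approx -5.3689$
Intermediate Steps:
$t{\left(K \right)} = 5$
$J{\left(k \right)} = -14 + 2 k$ ($J{\left(k \right)} = \left(-14 + k\right) + k = -14 + 2 k$)
$\frac{5011 + 2951}{-1475 + J{\left(o{\left(t{\left(\left(-1\right) 0 \right)} \right)} \right)}} = \frac{5011 + 2951}{-1475 + \left(-14 + 2 \cdot 3\right)} = \frac{7962}{-1475 + \left(-14 + 6\right)} = \frac{7962}{-1475 - 8} = \frac{7962}{-1483} = 7962 \left(- \frac{1}{1483}\right) = - \frac{7962}{1483}$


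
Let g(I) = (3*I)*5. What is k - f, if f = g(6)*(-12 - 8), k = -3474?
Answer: -1674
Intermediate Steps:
g(I) = 15*I
f = -1800 (f = (15*6)*(-12 - 8) = 90*(-20) = -1800)
k - f = -3474 - 1*(-1800) = -3474 + 1800 = -1674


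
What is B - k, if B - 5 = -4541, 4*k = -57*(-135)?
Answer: -25839/4 ≈ -6459.8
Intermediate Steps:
k = 7695/4 (k = (-57*(-135))/4 = (¼)*7695 = 7695/4 ≈ 1923.8)
B = -4536 (B = 5 - 4541 = -4536)
B - k = -4536 - 1*7695/4 = -4536 - 7695/4 = -25839/4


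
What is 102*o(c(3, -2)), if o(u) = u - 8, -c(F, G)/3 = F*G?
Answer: 1020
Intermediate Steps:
c(F, G) = -3*F*G
o(u) = -8 + u
102*o(c(3, -2)) = 102*(-8 - 3*3*(-2)) = 102*(-8 + 18) = 102*10 = 1020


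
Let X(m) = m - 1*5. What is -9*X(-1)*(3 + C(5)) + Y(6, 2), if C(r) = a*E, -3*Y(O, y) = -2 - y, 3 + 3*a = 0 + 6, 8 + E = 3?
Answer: -320/3 ≈ -106.67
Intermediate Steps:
E = -5 (E = -8 + 3 = -5)
X(m) = -5 + m (X(m) = m - 5 = -5 + m)
a = 1 (a = -1 + (0 + 6)/3 = -1 + (⅓)*6 = -1 + 2 = 1)
Y(O, y) = ⅔ + y/3 (Y(O, y) = -(-2 - y)/3 = ⅔ + y/3)
C(r) = -5 (C(r) = 1*(-5) = -5)
-9*X(-1)*(3 + C(5)) + Y(6, 2) = -9*(-5 - 1)*(3 - 5) + (⅔ + (⅓)*2) = -(-54)*(-2) + (⅔ + ⅔) = -9*12 + 4/3 = -108 + 4/3 = -320/3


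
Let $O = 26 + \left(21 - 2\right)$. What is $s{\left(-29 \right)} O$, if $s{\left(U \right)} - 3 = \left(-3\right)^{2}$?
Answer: $540$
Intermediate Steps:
$s{\left(U \right)} = 12$ ($s{\left(U \right)} = 3 + \left(-3\right)^{2} = 3 + 9 = 12$)
$O = 45$ ($O = 26 + \left(21 - 2\right) = 26 + 19 = 45$)
$s{\left(-29 \right)} O = 12 \cdot 45 = 540$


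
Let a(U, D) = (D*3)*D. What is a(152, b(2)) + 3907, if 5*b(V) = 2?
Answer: 97687/25 ≈ 3907.5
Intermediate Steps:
b(V) = 2/5 (b(V) = (1/5)*2 = 2/5)
a(U, D) = 3*D**2 (a(U, D) = (3*D)*D = 3*D**2)
a(152, b(2)) + 3907 = 3*(2/5)**2 + 3907 = 3*(4/25) + 3907 = 12/25 + 3907 = 97687/25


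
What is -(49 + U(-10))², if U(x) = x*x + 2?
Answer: -22801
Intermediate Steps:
U(x) = 2 + x² (U(x) = x² + 2 = 2 + x²)
-(49 + U(-10))² = -(49 + (2 + (-10)²))² = -(49 + (2 + 100))² = -(49 + 102)² = -1*151² = -1*22801 = -22801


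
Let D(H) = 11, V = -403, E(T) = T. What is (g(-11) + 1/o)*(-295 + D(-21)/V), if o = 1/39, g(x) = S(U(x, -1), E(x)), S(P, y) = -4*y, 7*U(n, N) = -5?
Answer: -9868368/403 ≈ -24487.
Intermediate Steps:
U(n, N) = -5/7 (U(n, N) = (⅐)*(-5) = -5/7)
g(x) = -4*x
o = 1/39 ≈ 0.025641
(g(-11) + 1/o)*(-295 + D(-21)/V) = (-4*(-11) + 1/(1/39))*(-295 + 11/(-403)) = (44 + 39)*(-295 + 11*(-1/403)) = 83*(-295 - 11/403) = 83*(-118896/403) = -9868368/403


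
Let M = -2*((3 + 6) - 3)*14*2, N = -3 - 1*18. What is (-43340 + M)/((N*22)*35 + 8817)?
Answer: 43676/7353 ≈ 5.9399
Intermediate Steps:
N = -21 (N = -3 - 18 = -21)
M = -336 (M = -2*(9 - 3)*14*2 = -2*6*14*2 = -168*2 = -2*168 = -336)
(-43340 + M)/((N*22)*35 + 8817) = (-43340 - 336)/(-21*22*35 + 8817) = -43676/(-462*35 + 8817) = -43676/(-16170 + 8817) = -43676/(-7353) = -43676*(-1/7353) = 43676/7353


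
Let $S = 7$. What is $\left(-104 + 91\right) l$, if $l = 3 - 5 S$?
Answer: $416$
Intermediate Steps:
$l = -32$ ($l = 3 - 35 = -32$)
$\left(-104 + 91\right) l = \left(-104 + 91\right) \left(-32\right) = \left(-13\right) \left(-32\right) = 416$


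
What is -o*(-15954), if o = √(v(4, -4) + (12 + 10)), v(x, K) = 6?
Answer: 31908*√7 ≈ 84421.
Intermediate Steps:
o = 2*√7 (o = √(6 + (12 + 10)) = √(6 + 22) = √28 = 2*√7 ≈ 5.2915)
-o*(-15954) = -2*√7*(-15954) = -(-31908)*√7 = 31908*√7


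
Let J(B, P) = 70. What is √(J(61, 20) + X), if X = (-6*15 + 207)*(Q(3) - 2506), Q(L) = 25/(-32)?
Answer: I*√18766298/8 ≈ 541.5*I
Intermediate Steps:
Q(L) = -25/32 (Q(L) = 25*(-1/32) = -25/32)
X = -9385389/32 (X = (-6*15 + 207)*(-25/32 - 2506) = (-90 + 207)*(-80217/32) = 117*(-80217/32) = -9385389/32 ≈ -2.9329e+5)
√(J(61, 20) + X) = √(70 - 9385389/32) = √(-9383149/32) = I*√18766298/8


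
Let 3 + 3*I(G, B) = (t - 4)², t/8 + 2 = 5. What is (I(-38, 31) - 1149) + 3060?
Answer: 6130/3 ≈ 2043.3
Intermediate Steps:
t = 24 (t = -16 + 8*5 = -16 + 40 = 24)
I(G, B) = 397/3 (I(G, B) = -1 + (24 - 4)²/3 = -1 + (⅓)*20² = -1 + (⅓)*400 = -1 + 400/3 = 397/3)
(I(-38, 31) - 1149) + 3060 = (397/3 - 1149) + 3060 = -3050/3 + 3060 = 6130/3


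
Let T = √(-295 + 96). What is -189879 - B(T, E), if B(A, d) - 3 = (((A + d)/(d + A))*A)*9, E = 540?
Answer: -189882 - 9*I*√199 ≈ -1.8988e+5 - 126.96*I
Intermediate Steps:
T = I*√199 (T = √(-199) = I*√199 ≈ 14.107*I)
B(A, d) = 3 + 9*A (B(A, d) = 3 + (((A + d)/(d + A))*A)*9 = 3 + (((A + d)/(A + d))*A)*9 = 3 + (1*A)*9 = 3 + A*9 = 3 + 9*A)
-189879 - B(T, E) = -189879 - (3 + 9*(I*√199)) = -189879 - (3 + 9*I*√199) = -189879 + (-3 - 9*I*√199) = -189882 - 9*I*√199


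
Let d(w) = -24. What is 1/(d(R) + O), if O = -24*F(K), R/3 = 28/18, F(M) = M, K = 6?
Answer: -1/168 ≈ -0.0059524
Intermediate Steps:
R = 14/3 (R = 3*(28/18) = 3*(28*(1/18)) = 3*(14/9) = 14/3 ≈ 4.6667)
O = -144 (O = -24*6 = -144)
1/(d(R) + O) = 1/(-24 - 144) = 1/(-168) = -1/168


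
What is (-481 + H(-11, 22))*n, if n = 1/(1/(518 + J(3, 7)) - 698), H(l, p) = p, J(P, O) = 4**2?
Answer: 245106/372731 ≈ 0.65759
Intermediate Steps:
J(P, O) = 16
n = -534/372731 (n = 1/(1/(518 + 16) - 698) = 1/(1/534 - 698) = 1/(-372731/534) = -534/372731 ≈ -0.0014327)
(-481 + H(-11, 22))*n = (-481 + 22)*(-534/372731) = -459*(-534/372731) = 245106/372731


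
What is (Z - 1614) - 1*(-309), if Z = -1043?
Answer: -2348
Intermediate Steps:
(Z - 1614) - 1*(-309) = (-1043 - 1614) - 1*(-309) = -2657 + 309 = -2348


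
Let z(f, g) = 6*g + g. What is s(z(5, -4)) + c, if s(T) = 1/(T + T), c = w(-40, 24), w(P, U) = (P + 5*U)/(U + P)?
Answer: -281/56 ≈ -5.0179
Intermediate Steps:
z(f, g) = 7*g
w(P, U) = (P + 5*U)/(P + U)
c = -5 (c = (-40 + 5*24)/(-40 + 24) = (-40 + 120)/(-16) = -1/16*80 = -5)
s(T) = 1/(2*T)
s(z(5, -4)) + c = 1/(2*((7*(-4)))) - 5 = (½)/(-28) - 5 = (½)*(-1/28) - 5 = -1/56 - 5 = -281/56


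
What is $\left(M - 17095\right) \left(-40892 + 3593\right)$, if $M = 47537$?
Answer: $-1135456158$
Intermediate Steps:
$\left(M - 17095\right) \left(-40892 + 3593\right) = \left(47537 - 17095\right) \left(-40892 + 3593\right) = \left(47537 - 17095\right) \left(-37299\right) = 30442 \left(-37299\right) = -1135456158$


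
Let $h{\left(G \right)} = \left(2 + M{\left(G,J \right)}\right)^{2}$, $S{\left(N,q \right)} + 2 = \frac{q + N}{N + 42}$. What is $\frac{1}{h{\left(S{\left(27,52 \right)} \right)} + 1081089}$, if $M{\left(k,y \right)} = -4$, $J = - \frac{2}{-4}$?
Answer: $\frac{1}{1081093} \approx 9.2499 \cdot 10^{-7}$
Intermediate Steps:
$S{\left(N,q \right)} = -2 + \frac{N + q}{42 + N}$ ($S{\left(N,q \right)} = -2 + \frac{q + N}{N + 42} = -2 + \frac{N + q}{42 + N}$)
$J = \frac{1}{2}$ ($J = \left(-2\right) \left(- \frac{1}{4}\right) = \frac{1}{2} \approx 0.5$)
$h{\left(G \right)} = 4$ ($h{\left(G \right)} = \left(2 - 4\right)^{2} = \left(-2\right)^{2} = 4$)
$\frac{1}{h{\left(S{\left(27,52 \right)} \right)} + 1081089} = \frac{1}{4 + 1081089} = \frac{1}{1081093}$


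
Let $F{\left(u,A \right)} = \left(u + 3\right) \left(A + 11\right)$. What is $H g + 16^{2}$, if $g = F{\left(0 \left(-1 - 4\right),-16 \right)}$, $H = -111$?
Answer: $1921$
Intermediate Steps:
$F{\left(u,A \right)} = \left(3 + u\right) \left(11 + A\right)$
$g = -15$ ($g = 33 + 3 \left(-16\right) + 11 \cdot 0 \left(-1 - 4\right) - 16 \cdot 0 \left(-1 - 4\right) = 33 - 48 + 11 \cdot 0 \left(-5\right) - 16 \cdot 0 \left(-5\right) = 33 - 48 + 11 \cdot 0 - 0 = 33 - 48 + 0 + 0 = -15$)
$H g + 16^{2} = \left(-111\right) \left(-15\right) + 16^{2} = 1665 + 256 = 1921$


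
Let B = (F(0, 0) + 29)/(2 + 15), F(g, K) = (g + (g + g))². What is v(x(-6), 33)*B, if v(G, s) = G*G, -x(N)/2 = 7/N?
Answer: 1421/153 ≈ 9.2876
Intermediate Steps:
x(N) = -14/N
F(g, K) = 9*g² (F(g, K) = (g + 2*g)² = (3*g)² = 9*g²)
v(G, s) = G²
B = 29/17 (B = (9*0² + 29)/(2 + 15) = (9*0 + 29)/17 = (0 + 29)*(1/17) = 29*(1/17) = 29/17 ≈ 1.7059)
v(x(-6), 33)*B = (-14/(-6))²*(29/17) = (-14*(-⅙))²*(29/17) = (7/3)²*(29/17) = (49/9)*(29/17) = 1421/153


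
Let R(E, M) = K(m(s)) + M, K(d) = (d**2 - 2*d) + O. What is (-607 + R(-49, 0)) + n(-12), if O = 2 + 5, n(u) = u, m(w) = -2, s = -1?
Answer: -604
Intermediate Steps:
O = 7
K(d) = 7 + d**2 - 2*d (K(d) = (d**2 - 2*d) + 7 = 7 + d**2 - 2*d)
R(E, M) = 15 + M (R(E, M) = (7 + (-2)**2 - 2*(-2)) + M = (7 + 4 + 4) + M = 15 + M)
(-607 + R(-49, 0)) + n(-12) = (-607 + (15 + 0)) - 12 = (-607 + 15) - 12 = -592 - 12 = -604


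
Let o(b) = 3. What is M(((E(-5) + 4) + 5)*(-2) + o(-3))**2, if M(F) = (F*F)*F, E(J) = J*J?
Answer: 75418890625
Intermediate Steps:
E(J) = J**2
M(F) = F**3 (M(F) = F**2*F = F**3)
M(((E(-5) + 4) + 5)*(-2) + o(-3))**2 = (((((-5)**2 + 4) + 5)*(-2) + 3)**3)**2 = ((((25 + 4) + 5)*(-2) + 3)**3)**2 = (((29 + 5)*(-2) + 3)**3)**2 = ((34*(-2) + 3)**3)**2 = ((-68 + 3)**3)**2 = ((-65)**3)**2 = (-274625)**2 = 75418890625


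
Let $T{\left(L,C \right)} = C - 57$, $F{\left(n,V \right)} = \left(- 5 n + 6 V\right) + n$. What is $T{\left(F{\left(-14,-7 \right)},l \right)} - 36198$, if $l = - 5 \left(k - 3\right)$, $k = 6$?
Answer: $-36270$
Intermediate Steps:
$l = -15$ ($l = - 5 \left(6 - 3\right) = \left(-5\right) 3 = -15$)
$F{\left(n,V \right)} = - 4 n + 6 V$
$T{\left(L,C \right)} = -57 + C$
$T{\left(F{\left(-14,-7 \right)},l \right)} - 36198 = \left(-57 - 15\right) - 36198 = -72 - 36198 = -36270$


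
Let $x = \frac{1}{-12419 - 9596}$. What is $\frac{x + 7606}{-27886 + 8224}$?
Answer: $- \frac{55815363}{144286310} \approx -0.38684$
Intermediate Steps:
$x = - \frac{1}{22015}$ ($x = \frac{1}{-22015} = - \frac{1}{22015} \approx -4.5424 \cdot 10^{-5}$)
$\frac{x + 7606}{-27886 + 8224} = \frac{- \frac{1}{22015} + 7606}{-27886 + 8224} = \frac{167446089}{22015 \left(-19662\right)} = \frac{167446089}{22015} \left(- \frac{1}{19662}\right) = - \frac{55815363}{144286310}$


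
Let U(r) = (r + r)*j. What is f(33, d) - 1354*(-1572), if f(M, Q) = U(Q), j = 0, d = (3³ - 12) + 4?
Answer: 2128488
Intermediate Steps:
d = 19 (d = (27 - 12) + 4 = 15 + 4 = 19)
U(r) = 0 (U(r) = (r + r)*0 = (2*r)*0 = 0)
f(M, Q) = 0
f(33, d) - 1354*(-1572) = 0 - 1354*(-1572) = 0 + 2128488 = 2128488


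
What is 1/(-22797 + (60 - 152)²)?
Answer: -1/14333 ≈ -6.9769e-5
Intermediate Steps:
1/(-22797 + (60 - 152)²) = 1/(-22797 + (-92)²) = 1/(-22797 + 8464) = 1/(-14333) = -1/14333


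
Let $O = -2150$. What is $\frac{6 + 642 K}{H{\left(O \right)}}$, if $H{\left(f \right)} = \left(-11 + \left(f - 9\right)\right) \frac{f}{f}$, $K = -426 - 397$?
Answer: $\frac{7548}{31} \approx 243.48$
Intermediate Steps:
$K = -823$
$H{\left(f \right)} = -20 + f$ ($H{\left(f \right)} = \left(-11 + \left(-9 + f\right)\right) 1 = \left(-20 + f\right) 1 = -20 + f$)
$\frac{6 + 642 K}{H{\left(O \right)}} = \frac{6 + 642 \left(-823\right)}{-20 - 2150} = \frac{6 - 528366}{-2170} = \left(-528360\right) \left(- \frac{1}{2170}\right) = \frac{7548}{31}$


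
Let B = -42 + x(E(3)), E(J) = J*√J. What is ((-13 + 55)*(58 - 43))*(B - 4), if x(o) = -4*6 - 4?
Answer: -46620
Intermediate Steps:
E(J) = J^(3/2)
x(o) = -28 (x(o) = -24 - 4 = -28)
B = -70 (B = -42 - 28 = -70)
((-13 + 55)*(58 - 43))*(B - 4) = ((-13 + 55)*(58 - 43))*(-70 - 4) = (42*15)*(-74) = 630*(-74) = -46620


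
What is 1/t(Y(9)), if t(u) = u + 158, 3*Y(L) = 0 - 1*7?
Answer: 3/467 ≈ 0.0064240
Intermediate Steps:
Y(L) = -7/3 (Y(L) = (0 - 1*7)/3 = (0 - 7)/3 = (⅓)*(-7) = -7/3)
t(u) = 158 + u
1/t(Y(9)) = 1/(158 - 7/3) = 1/(467/3) = 3/467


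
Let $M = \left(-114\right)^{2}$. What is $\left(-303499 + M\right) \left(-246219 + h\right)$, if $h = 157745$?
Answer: $25701962422$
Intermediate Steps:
$M = 12996$
$\left(-303499 + M\right) \left(-246219 + h\right) = \left(-303499 + 12996\right) \left(-246219 + 157745\right) = \left(-290503\right) \left(-88474\right) = 25701962422$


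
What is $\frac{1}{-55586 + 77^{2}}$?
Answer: $- \frac{1}{49657} \approx -2.0138 \cdot 10^{-5}$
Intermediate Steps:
$\frac{1}{-55586 + 77^{2}} = \frac{1}{-55586 + 5929} = \frac{1}{-49657} = - \frac{1}{49657}$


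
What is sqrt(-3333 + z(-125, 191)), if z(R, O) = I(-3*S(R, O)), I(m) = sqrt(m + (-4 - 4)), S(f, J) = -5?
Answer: sqrt(-3333 + sqrt(7)) ≈ 57.709*I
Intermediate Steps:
I(m) = sqrt(-8 + m) (I(m) = sqrt(m - 8) = sqrt(-8 + m))
z(R, O) = sqrt(7) (z(R, O) = sqrt(-8 - 3*(-5)) = sqrt(-8 + 15) = sqrt(7))
sqrt(-3333 + z(-125, 191)) = sqrt(-3333 + sqrt(7))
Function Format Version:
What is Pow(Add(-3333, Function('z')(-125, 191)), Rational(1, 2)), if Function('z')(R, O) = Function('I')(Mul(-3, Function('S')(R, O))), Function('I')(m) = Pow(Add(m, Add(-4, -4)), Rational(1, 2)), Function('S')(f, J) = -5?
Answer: Pow(Add(-3333, Pow(7, Rational(1, 2))), Rational(1, 2)) ≈ Mul(57.709, I)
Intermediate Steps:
Function('I')(m) = Pow(Add(-8, m), Rational(1, 2)) (Function('I')(m) = Pow(Add(m, -8), Rational(1, 2)) = Pow(Add(-8, m), Rational(1, 2)))
Function('z')(R, O) = Pow(7, Rational(1, 2)) (Function('z')(R, O) = Pow(Add(-8, Mul(-3, -5)), Rational(1, 2)) = Pow(Add(-8, 15), Rational(1, 2)) = Pow(7, Rational(1, 2)))
Pow(Add(-3333, Function('z')(-125, 191)), Rational(1, 2)) = Pow(Add(-3333, Pow(7, Rational(1, 2))), Rational(1, 2))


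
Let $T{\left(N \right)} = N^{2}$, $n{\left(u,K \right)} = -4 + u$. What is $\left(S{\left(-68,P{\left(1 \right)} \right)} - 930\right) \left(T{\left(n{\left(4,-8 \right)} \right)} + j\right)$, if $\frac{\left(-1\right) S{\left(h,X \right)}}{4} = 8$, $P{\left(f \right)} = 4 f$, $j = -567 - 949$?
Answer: $1458392$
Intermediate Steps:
$j = -1516$ ($j = -567 - 949 = -1516$)
$S{\left(h,X \right)} = -32$ ($S{\left(h,X \right)} = \left(-4\right) 8 = -32$)
$\left(S{\left(-68,P{\left(1 \right)} \right)} - 930\right) \left(T{\left(n{\left(4,-8 \right)} \right)} + j\right) = \left(-32 - 930\right) \left(\left(-4 + 4\right)^{2} - 1516\right) = - 962 \left(0^{2} - 1516\right) = - 962 \left(0 - 1516\right) = \left(-962\right) \left(-1516\right) = 1458392$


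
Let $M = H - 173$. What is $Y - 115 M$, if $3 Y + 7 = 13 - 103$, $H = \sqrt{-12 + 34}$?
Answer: $\frac{59588}{3} - 115 \sqrt{22} \approx 19323.0$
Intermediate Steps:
$H = \sqrt{22} \approx 4.6904$
$M = -173 + \sqrt{22}$ ($M = \sqrt{22} - 173 = -173 + \sqrt{22} \approx -168.31$)
$Y = - \frac{97}{3}$ ($Y = - \frac{7}{3} + \frac{13 - 103}{3} = - \frac{7}{3} + \frac{1}{3} \left(-90\right) = - \frac{7}{3} - 30 = - \frac{97}{3} \approx -32.333$)
$Y - 115 M = - \frac{97}{3} - 115 \left(-173 + \sqrt{22}\right) = - \frac{97}{3} + \left(19895 - 115 \sqrt{22}\right) = \frac{59588}{3} - 115 \sqrt{22}$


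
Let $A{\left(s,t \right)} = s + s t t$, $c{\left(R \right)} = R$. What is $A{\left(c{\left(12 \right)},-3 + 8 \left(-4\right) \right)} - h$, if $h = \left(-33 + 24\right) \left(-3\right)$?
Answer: $14685$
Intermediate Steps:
$A{\left(s,t \right)} = s + s t^{2}$
$h = 27$ ($h = \left(-9\right) \left(-3\right) = 27$)
$A{\left(c{\left(12 \right)},-3 + 8 \left(-4\right) \right)} - h = 12 \left(1 + \left(-3 + 8 \left(-4\right)\right)^{2}\right) - 27 = 12 \left(1 + \left(-3 - 32\right)^{2}\right) - 27 = 12 \left(1 + \left(-35\right)^{2}\right) - 27 = 12 \left(1 + 1225\right) - 27 = 12 \cdot 1226 - 27 = 14712 - 27 = 14685$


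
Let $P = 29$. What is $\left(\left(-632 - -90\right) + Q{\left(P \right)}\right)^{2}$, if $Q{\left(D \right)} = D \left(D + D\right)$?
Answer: $1299600$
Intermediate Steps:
$Q{\left(D \right)} = 2 D^{2}$ ($Q{\left(D \right)} = D 2 D = 2 D^{2}$)
$\left(\left(-632 - -90\right) + Q{\left(P \right)}\right)^{2} = \left(\left(-632 - -90\right) + 2 \cdot 29^{2}\right)^{2} = \left(\left(-632 + 90\right) + 2 \cdot 841\right)^{2} = \left(-542 + 1682\right)^{2} = 1140^{2} = 1299600$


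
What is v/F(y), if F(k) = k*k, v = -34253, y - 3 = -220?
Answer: -34253/47089 ≈ -0.72741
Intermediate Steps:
y = -217 (y = 3 - 220 = -217)
F(k) = k²
v/F(y) = -34253/((-217)²) = -34253/47089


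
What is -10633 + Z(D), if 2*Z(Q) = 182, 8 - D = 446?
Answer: -10542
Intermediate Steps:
D = -438 (D = 8 - 1*446 = 8 - 446 = -438)
Z(Q) = 91 (Z(Q) = (½)*182 = 91)
-10633 + Z(D) = -10633 + 91 = -10542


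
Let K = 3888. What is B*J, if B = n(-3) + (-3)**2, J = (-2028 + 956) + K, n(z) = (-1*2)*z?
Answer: 42240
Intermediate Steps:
n(z) = -2*z
J = 2816 (J = (-2028 + 956) + 3888 = -1072 + 3888 = 2816)
B = 15 (B = -2*(-3) + (-3)**2 = 6 + 9 = 15)
B*J = 15*2816 = 42240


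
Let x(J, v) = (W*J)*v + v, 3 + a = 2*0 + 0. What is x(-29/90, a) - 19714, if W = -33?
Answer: -197489/10 ≈ -19749.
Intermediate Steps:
a = -3 (a = -3 + (2*0 + 0) = -3 + (0 + 0) = -3 + 0 = -3)
x(J, v) = v - 33*J*v (x(J, v) = (-33*J)*v + v = -33*J*v + v = v - 33*J*v)
x(-29/90, a) - 19714 = -3*(1 - (-957)/90) - 19714 = -3*(1 - 33*(-29/90)) - 19714 = -3*(1 + 319/30) - 19714 = -3*349/30 - 19714 = -349/10 - 19714 = -197489/10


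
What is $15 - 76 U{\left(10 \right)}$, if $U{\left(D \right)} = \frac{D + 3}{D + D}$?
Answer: $- \frac{172}{5} \approx -34.4$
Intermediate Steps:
$U{\left(D \right)} = \frac{3 + D}{2 D}$
$15 - 76 U{\left(10 \right)} = 15 - 76 \frac{3 + 10}{2 \cdot 10} = 15 - 76 \cdot \frac{1}{2} \cdot \frac{1}{10} \cdot 13 = 15 - \frac{247}{5} = - \frac{172}{5}$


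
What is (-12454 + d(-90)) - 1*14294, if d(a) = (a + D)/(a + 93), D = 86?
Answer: -80248/3 ≈ -26749.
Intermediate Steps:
d(a) = (86 + a)/(93 + a) (d(a) = (a + 86)/(a + 93) = (86 + a)/(93 + a))
(-12454 + d(-90)) - 1*14294 = (-12454 + (86 - 90)/(93 - 90)) - 1*14294 = (-12454 - 4/3) - 14294 = -37366/3 - 14294 = -80248/3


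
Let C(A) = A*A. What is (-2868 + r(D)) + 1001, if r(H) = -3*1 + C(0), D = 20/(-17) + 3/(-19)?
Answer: -1870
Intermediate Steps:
C(A) = A²
D = -431/323 (D = 20*(-1/17) + 3*(-1/19) = -20/17 - 3/19 = -431/323 ≈ -1.3344)
r(H) = -3 (r(H) = -3*1 + 0² = -3 + 0 = -3)
(-2868 + r(D)) + 1001 = (-2868 - 3) + 1001 = -2871 + 1001 = -1870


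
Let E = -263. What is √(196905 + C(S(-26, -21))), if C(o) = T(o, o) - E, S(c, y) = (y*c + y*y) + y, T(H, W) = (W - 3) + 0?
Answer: √198131 ≈ 445.12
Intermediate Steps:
T(H, W) = -3 + W (T(H, W) = (-3 + W) + 0 = -3 + W)
S(c, y) = y + y² + c*y (S(c, y) = (c*y + y²) + y = (y² + c*y) + y = y + y² + c*y)
C(o) = 260 + o (C(o) = (-3 + o) - 1*(-263) = (-3 + o) + 263 = 260 + o)
√(196905 + C(S(-26, -21))) = √(196905 + (260 - 21*(1 - 26 - 21))) = √(196905 + (260 - 21*(-46))) = √(196905 + (260 + 966)) = √(196905 + 1226) = √198131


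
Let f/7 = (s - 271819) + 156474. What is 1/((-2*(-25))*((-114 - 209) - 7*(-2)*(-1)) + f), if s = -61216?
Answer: -1/1252777 ≈ -7.9823e-7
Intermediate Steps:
f = -1235927 (f = 7*((-61216 - 271819) + 156474) = 7*(-333035 + 156474) = 7*(-176561) = -1235927)
1/((-2*(-25))*((-114 - 209) - 7*(-2)*(-1)) + f) = 1/((-2*(-25))*((-114 - 209) - 7*(-2)*(-1)) - 1235927) = 1/(50*(-323 + 14*(-1)) - 1235927) = 1/(50*(-323 - 14) - 1235927) = 1/(50*(-337) - 1235927) = 1/(-16850 - 1235927) = 1/(-1252777) = -1/1252777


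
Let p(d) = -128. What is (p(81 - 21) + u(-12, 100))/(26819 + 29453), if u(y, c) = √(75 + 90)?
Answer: -8/3517 + √165/56272 ≈ -0.0020464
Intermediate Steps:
u(y, c) = √165
(p(81 - 21) + u(-12, 100))/(26819 + 29453) = (-128 + √165)/(26819 + 29453) = (-128 + √165)/56272 = (-128 + √165)*(1/56272) = -8/3517 + √165/56272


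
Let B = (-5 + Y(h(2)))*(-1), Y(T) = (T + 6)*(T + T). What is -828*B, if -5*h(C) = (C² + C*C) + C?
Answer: -17388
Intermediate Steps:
h(C) = -2*C²/5 - C/5 (h(C) = -((C² + C*C) + C)/5 = -((C² + C²) + C)/5 = -(2*C² + C)/5 = -(C + 2*C²)/5 = -2*C²/5 - C/5)
Y(T) = 2*T*(6 + T) (Y(T) = (6 + T)*(2*T) = 2*T*(6 + T))
B = 21 (B = (-5 + 2*(-⅕*2*(1 + 2*2))*(6 - ⅕*2*(1 + 2*2)))*(-1) = (-5 + 2*(-⅕*2*(1 + 4))*(6 - ⅕*2*(1 + 4)))*(-1) = (-5 + 2*(-⅕*2*5)*(6 - ⅕*2*5))*(-1) = (-5 + 2*(-2)*(6 - 2))*(-1) = (-5 + 2*(-2)*4)*(-1) = (-5 - 16)*(-1) = -21*(-1) = 21)
-828*B = -828*21 = -17388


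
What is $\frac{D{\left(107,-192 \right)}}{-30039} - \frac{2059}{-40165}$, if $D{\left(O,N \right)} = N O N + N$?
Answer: $- \frac{1820220597}{13868005} \approx -131.25$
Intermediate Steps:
$D{\left(O,N \right)} = N + O N^{2}$ ($D{\left(O,N \right)} = O N^{2} + N = N + O N^{2}$)
$\frac{D{\left(107,-192 \right)}}{-30039} - \frac{2059}{-40165} = \frac{\left(-192\right) \left(1 - 20544\right)}{-30039} - \frac{2059}{-40165} = - 192 \left(1 - 20544\right) \left(- \frac{1}{30039}\right) - - \frac{71}{1385} = \left(-192\right) \left(-20543\right) \left(- \frac{1}{30039}\right) + \frac{71}{1385} = 3944256 \left(- \frac{1}{30039}\right) + \frac{71}{1385} = - \frac{1314752}{10013} + \frac{71}{1385} = - \frac{1820220597}{13868005}$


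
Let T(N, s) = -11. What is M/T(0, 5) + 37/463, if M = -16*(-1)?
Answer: -7001/5093 ≈ -1.3746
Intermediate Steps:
M = 16
M/T(0, 5) + 37/463 = 16/(-11) + 37/463 = 16*(-1/11) + 37*(1/463) = -16/11 + 37/463 = -7001/5093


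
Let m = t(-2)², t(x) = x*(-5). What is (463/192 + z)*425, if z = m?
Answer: 8356775/192 ≈ 43525.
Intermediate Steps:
t(x) = -5*x
m = 100 (m = (-5*(-2))² = 10² = 100)
z = 100
(463/192 + z)*425 = (463/192 + 100)*425 = (19663/192)*425 = 8356775/192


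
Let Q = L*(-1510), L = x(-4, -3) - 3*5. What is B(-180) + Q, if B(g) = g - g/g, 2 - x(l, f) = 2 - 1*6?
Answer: 13409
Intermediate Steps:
x(l, f) = 6 (x(l, f) = 2 - (2 - 1*6) = 2 - (2 - 6) = 2 - 1*(-4) = 2 + 4 = 6)
B(g) = -1 + g (B(g) = g - 1*1 = g - 1 = -1 + g)
L = -9 (L = 6 - 3*5 = 6 - 15 = -9)
Q = 13590 (Q = -9*(-1510) = 13590)
B(-180) + Q = (-1 - 180) + 13590 = -181 + 13590 = 13409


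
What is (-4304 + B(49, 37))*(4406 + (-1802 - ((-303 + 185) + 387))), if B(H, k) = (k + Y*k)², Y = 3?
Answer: 41096000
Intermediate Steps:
B(H, k) = 16*k² (B(H, k) = (k + 3*k)² = (4*k)² = 16*k²)
(-4304 + B(49, 37))*(4406 + (-1802 - ((-303 + 185) + 387))) = (-4304 + 16*37²)*(4406 + (-1802 - ((-303 + 185) + 387))) = (-4304 + 16*1369)*(4406 + (-1802 - (-118 + 387))) = (-4304 + 21904)*(4406 + (-1802 - 1*269)) = 17600*(4406 + (-1802 - 269)) = 17600*(4406 - 2071) = 17600*2335 = 41096000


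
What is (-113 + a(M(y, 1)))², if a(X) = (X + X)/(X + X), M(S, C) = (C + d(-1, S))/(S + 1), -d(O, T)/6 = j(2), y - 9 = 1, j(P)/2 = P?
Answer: 12544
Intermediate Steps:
j(P) = 2*P
y = 10 (y = 9 + 1 = 10)
d(O, T) = -24 (d(O, T) = -12*2 = -6*4 = -24)
M(S, C) = (-24 + C)/(1 + S) (M(S, C) = (C - 24)/(S + 1) = (-24 + C)/(1 + S))
a(X) = 1 (a(X) = (2*X)/((2*X)) = (2*X)*(1/(2*X)) = 1)
(-113 + a(M(y, 1)))² = (-113 + 1)² = (-112)² = 12544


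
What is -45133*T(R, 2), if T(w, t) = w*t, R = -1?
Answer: 90266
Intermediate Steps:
T(w, t) = t*w
-45133*T(R, 2) = -90266*(-1) = -45133*(-2) = 90266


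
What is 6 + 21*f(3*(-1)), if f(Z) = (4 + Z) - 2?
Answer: -15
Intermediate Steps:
f(Z) = 2 + Z
6 + 21*f(3*(-1)) = 6 + 21*(2 + 3*(-1)) = 6 + 21*(2 - 3) = 6 + 21*(-1) = 6 - 21 = -15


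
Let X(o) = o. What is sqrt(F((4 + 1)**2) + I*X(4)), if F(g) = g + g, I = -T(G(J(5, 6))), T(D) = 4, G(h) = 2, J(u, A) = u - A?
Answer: sqrt(34) ≈ 5.8309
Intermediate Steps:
I = -4 (I = -1*4 = -4)
F(g) = 2*g
sqrt(F((4 + 1)**2) + I*X(4)) = sqrt(2*(4 + 1)**2 - 4*4) = sqrt(2*5**2 - 16) = sqrt(2*25 - 16) = sqrt(50 - 16) = sqrt(34)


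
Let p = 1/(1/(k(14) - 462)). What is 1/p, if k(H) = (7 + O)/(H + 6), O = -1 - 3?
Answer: -20/9237 ≈ -0.0021652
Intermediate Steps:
O = -4
k(H) = 3/(6 + H) (k(H) = (7 - 4)/(H + 6) = 3/(6 + H))
p = -9237/20 (p = 1/(1/(3/(6 + 14) - 462)) = 1/(1/(3/20 - 462)) = 1/(1/(-9237/20)) = 1/(-20/9237) = -9237/20 ≈ -461.85)
1/p = 1/(-9237/20) = -20/9237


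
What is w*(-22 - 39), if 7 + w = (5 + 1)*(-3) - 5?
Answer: 1830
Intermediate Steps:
w = -30 (w = -7 + ((5 + 1)*(-3) - 5) = -7 + (6*(-3) - 5) = -7 + (-18 - 5) = -7 - 23 = -30)
w*(-22 - 39) = -30*(-22 - 39) = -30*(-61) = 1830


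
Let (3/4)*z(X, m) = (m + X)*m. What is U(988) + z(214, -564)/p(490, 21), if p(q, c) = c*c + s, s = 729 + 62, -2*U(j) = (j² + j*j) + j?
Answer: -10740668/11 ≈ -9.7642e+5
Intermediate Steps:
z(X, m) = 4*m*(X + m)/3 (z(X, m) = 4*((m + X)*m)/3 = 4*((X + m)*m)/3 = 4*(m*(X + m))/3 = 4*m*(X + m)/3)
U(j) = -j² - j/2 (U(j) = -((j² + j*j) + j)/2 = -((j² + j²) + j)/2 = -(2*j² + j)/2 = -(j + 2*j²)/2 = -j² - j/2)
s = 791
p(q, c) = 791 + c² (p(q, c) = c*c + 791 = c² + 791 = 791 + c²)
U(988) + z(214, -564)/p(490, 21) = -1*988*(½ + 988) + ((4/3)*(-564)*(214 - 564))/(791 + 21²) = -1*988*1977/2 + ((4/3)*(-564)*(-350))/(791 + 441) = -976638 + 263200/1232 = -976638 + 263200*(1/1232) = -976638 + 2350/11 = -10740668/11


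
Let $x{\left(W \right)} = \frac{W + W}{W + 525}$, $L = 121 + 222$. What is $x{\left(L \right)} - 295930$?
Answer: $- \frac{18347611}{62} \approx -2.9593 \cdot 10^{5}$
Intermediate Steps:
$L = 343$
$x{\left(W \right)} = \frac{2 W}{525 + W}$
$x{\left(L \right)} - 295930 = 2 \cdot 343 \frac{1}{525 + 343} - 295930 = 2 \cdot 343 \cdot \frac{1}{868} - 295930 = \frac{49}{62} - 295930 = - \frac{18347611}{62}$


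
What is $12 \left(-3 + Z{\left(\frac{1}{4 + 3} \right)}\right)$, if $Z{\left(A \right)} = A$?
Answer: $- \frac{240}{7} \approx -34.286$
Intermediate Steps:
$12 \left(-3 + Z{\left(\frac{1}{4 + 3} \right)}\right) = 12 \left(-3 + \frac{1}{4 + 3}\right) = 12 \left(-3 + \frac{1}{7}\right) = 12 \left(- \frac{20}{7}\right) = - \frac{240}{7}$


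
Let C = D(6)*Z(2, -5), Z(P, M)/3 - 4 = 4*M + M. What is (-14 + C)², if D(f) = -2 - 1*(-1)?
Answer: 2401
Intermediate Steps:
Z(P, M) = 12 + 15*M (Z(P, M) = 12 + 3*(4*M + M) = 12 + 3*(5*M) = 12 + 15*M)
D(f) = -1 (D(f) = -2 + 1 = -1)
C = 63 (C = -(12 + 15*(-5)) = -(12 - 75) = -1*(-63) = 63)
(-14 + C)² = (-14 + 63)² = 49² = 2401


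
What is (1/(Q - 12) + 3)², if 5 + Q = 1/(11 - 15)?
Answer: 41209/4761 ≈ 8.6555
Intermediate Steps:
Q = -21/4 (Q = -5 + 1/(11 - 15) = -5 + 1/(-4) = -5 - ¼ = -21/4 ≈ -5.2500)
(1/(Q - 12) + 3)² = (1/(-21/4 - 12) + 3)² = (1/(-69/4) + 3)² = (-4/69 + 3)² = (203/69)² = 41209/4761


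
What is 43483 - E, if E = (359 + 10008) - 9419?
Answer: 42535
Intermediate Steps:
E = 948 (E = 10367 - 9419 = 948)
43483 - E = 43483 - 1*948 = 43483 - 948 = 42535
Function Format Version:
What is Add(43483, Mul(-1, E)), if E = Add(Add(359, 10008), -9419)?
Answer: 42535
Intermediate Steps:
E = 948 (E = Add(10367, -9419) = 948)
Add(43483, Mul(-1, E)) = Add(43483, Mul(-1, 948)) = Add(43483, -948) = 42535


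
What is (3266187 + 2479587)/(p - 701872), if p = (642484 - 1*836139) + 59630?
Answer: -5745774/835897 ≈ -6.8738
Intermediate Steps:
p = -134025 (p = (642484 - 836139) + 59630 = -193655 + 59630 = -134025)
(3266187 + 2479587)/(p - 701872) = (3266187 + 2479587)/(-134025 - 701872) = 5745774/(-835897) = 5745774*(-1/835897) = -5745774/835897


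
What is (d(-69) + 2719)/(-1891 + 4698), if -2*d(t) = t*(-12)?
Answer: 2305/2807 ≈ 0.82116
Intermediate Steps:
d(t) = 6*t (d(t) = -t*(-12)/2 = -(-6)*t = 6*t)
(d(-69) + 2719)/(-1891 + 4698) = (6*(-69) + 2719)/(-1891 + 4698) = (-414 + 2719)/2807 = 2305*(1/2807) = 2305/2807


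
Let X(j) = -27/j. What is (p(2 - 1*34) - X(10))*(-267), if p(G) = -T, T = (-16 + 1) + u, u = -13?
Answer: -81969/10 ≈ -8196.9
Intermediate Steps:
T = -28 (T = (-16 + 1) - 13 = -15 - 13 = -28)
p(G) = 28 (p(G) = -1*(-28) = 28)
(p(2 - 1*34) - X(10))*(-267) = (28 - (-27)/10)*(-267) = (28 - 1*(-27/10))*(-267) = (28 + 27/10)*(-267) = (307/10)*(-267) = -81969/10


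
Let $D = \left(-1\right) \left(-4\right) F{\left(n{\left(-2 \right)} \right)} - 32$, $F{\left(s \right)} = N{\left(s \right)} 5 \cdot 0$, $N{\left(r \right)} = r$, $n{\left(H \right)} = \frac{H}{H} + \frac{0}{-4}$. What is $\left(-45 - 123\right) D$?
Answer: $5376$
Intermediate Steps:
$n{\left(H \right)} = 1$ ($n{\left(H \right)} = 1 + 0 \left(- \frac{1}{4}\right) = 1 + 0 = 1$)
$F{\left(s \right)} = 0$ ($F{\left(s \right)} = s 5 \cdot 0 = 5 s 0 = 0$)
$D = -32$ ($D = \left(-1\right) \left(-4\right) 0 - 32 = 4 \cdot 0 - 32 = 0 - 32 = -32$)
$\left(-45 - 123\right) D = \left(-45 - 123\right) \left(-32\right) = \left(-168\right) \left(-32\right) = 5376$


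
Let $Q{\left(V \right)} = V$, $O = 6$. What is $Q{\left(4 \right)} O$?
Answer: $24$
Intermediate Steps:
$Q{\left(4 \right)} O = 4 \cdot 6 = 24$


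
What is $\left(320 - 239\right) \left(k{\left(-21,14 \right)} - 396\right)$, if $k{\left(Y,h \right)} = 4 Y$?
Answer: $-38880$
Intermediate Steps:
$\left(320 - 239\right) \left(k{\left(-21,14 \right)} - 396\right) = \left(320 - 239\right) \left(4 \left(-21\right) - 396\right) = 81 \left(-84 - 396\right) = 81 \left(-480\right) = -38880$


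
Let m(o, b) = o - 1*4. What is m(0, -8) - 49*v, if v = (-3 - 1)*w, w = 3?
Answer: 584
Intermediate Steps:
v = -12 (v = (-3 - 1)*3 = -4*3 = -12)
m(o, b) = -4 + o (m(o, b) = o - 4 = -4 + o)
m(0, -8) - 49*v = (-4 + 0) - 49*(-12) = -4 + 588 = 584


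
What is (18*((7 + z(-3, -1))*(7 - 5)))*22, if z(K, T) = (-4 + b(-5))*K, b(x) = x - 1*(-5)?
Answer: 15048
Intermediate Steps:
b(x) = 5 + x (b(x) = x + 5 = 5 + x)
z(K, T) = -4*K (z(K, T) = (-4 + (5 - 5))*K = (-4 + 0)*K = -4*K)
(18*((7 + z(-3, -1))*(7 - 5)))*22 = (18*((7 - 4*(-3))*(7 - 5)))*22 = (18*((7 + 12)*2))*22 = (18*(19*2))*22 = (18*38)*22 = 684*22 = 15048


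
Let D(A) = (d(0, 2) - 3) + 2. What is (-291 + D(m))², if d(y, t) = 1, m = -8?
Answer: 84681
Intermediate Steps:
D(A) = 0 (D(A) = (1 - 3) + 2 = -2 + 2 = 0)
(-291 + D(m))² = (-291 + 0)² = (-291)² = 84681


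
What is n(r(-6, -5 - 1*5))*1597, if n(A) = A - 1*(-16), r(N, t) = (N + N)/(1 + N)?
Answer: 146924/5 ≈ 29385.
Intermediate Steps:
r(N, t) = 2*N/(1 + N) (r(N, t) = (2*N)/(1 + N) = 2*N/(1 + N))
n(A) = 16 + A (n(A) = A + 16 = 16 + A)
n(r(-6, -5 - 1*5))*1597 = (16 + 2*(-6)/(1 - 6))*1597 = (16 + 2*(-6)/(-5))*1597 = (16 + 2*(-6)*(-⅕))*1597 = (16 + 12/5)*1597 = (92/5)*1597 = 146924/5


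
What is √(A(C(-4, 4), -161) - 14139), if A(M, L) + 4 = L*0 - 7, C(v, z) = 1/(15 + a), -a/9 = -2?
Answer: 5*I*√566 ≈ 118.95*I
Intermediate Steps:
a = 18 (a = -9*(-2) = 18)
C(v, z) = 1/33 (C(v, z) = 1/(15 + 18) = 1/33)
A(M, L) = -11 (A(M, L) = -4 + (L*0 - 7) = -4 + (0 - 7) = -4 - 7 = -11)
√(A(C(-4, 4), -161) - 14139) = √(-11 - 14139) = √(-14150) = 5*I*√566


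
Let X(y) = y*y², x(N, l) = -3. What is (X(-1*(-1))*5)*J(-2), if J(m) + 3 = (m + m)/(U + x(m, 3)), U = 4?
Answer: -35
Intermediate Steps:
X(y) = y³
J(m) = -3 + 2*m (J(m) = -3 + (m + m)/(4 - 3) = -3 + (2*m)/1 = -3 + (2*m)*1 = -3 + 2*m)
(X(-1*(-1))*5)*J(-2) = ((-1*(-1))³*5)*(-3 + 2*(-2)) = (1³*5)*(-3 - 4) = (1*5)*(-7) = 5*(-7) = -35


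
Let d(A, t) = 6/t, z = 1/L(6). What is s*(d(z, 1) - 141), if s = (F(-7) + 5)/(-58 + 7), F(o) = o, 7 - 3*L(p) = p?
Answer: -90/17 ≈ -5.2941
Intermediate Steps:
L(p) = 7/3 - p/3
z = 3 (z = 1/(7/3 - 1/3*6) = 1/(7/3 - 2) = 1/(1/3) = 3)
s = 2/51 (s = (-7 + 5)/(-58 + 7) = -2/(-51) = -2*(-1/51) = 2/51 ≈ 0.039216)
s*(d(z, 1) - 141) = 2*(6/1 - 141)/51 = 2*(6*1 - 141)/51 = 2*(6 - 141)/51 = (2/51)*(-135) = -90/17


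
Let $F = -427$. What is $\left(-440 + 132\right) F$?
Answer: $131516$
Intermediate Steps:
$\left(-440 + 132\right) F = \left(-440 + 132\right) \left(-427\right) = \left(-308\right) \left(-427\right) = 131516$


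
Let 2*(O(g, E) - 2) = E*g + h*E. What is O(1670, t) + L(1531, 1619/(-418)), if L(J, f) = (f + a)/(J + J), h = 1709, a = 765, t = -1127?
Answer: -2437042300431/1279916 ≈ -1.9041e+6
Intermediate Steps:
L(J, f) = (765 + f)/(2*J) (L(J, f) = (f + 765)/(J + J) = (765 + f)/((2*J)) = (765 + f)*(1/(2*J)) = (765 + f)/(2*J))
O(g, E) = 2 + 1709*E/2 + E*g/2 (O(g, E) = 2 + (E*g + 1709*E)/2 = 2 + (1709*E + E*g)/2 = 2 + (1709*E/2 + E*g/2) = 2 + 1709*E/2 + E*g/2)
O(1670, t) + L(1531, 1619/(-418)) = (2 + (1709/2)*(-1127) + (½)*(-1127)*1670) + (½)*(765 + 1619/(-418))/1531 = (2 - 1926043/2 - 941045) + (½)*(1/1531)*(765 + 1619*(-1/418)) = -3808129/2 + (½)*(1/1531)*(765 - 1619/418) = -3808129/2 + (½)*(1/1531)*(318151/418) = -3808129/2 + 318151/1279916 = -2437042300431/1279916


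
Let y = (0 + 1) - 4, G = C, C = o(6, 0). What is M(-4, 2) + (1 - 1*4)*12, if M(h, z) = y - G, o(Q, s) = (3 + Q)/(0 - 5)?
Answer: -186/5 ≈ -37.200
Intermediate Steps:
o(Q, s) = -3/5 - Q/5 (o(Q, s) = (3 + Q)/(-5) = (3 + Q)*(-1/5) = -3/5 - Q/5)
C = -9/5 (C = -3/5 - 1/5*6 = -3/5 - 6/5 = -9/5 ≈ -1.8000)
G = -9/5 ≈ -1.8000
y = -3 (y = 1 - 4 = -3)
M(h, z) = -6/5 (M(h, z) = -3 - 1*(-9/5) = -3 + 9/5 = -6/5)
M(-4, 2) + (1 - 1*4)*12 = -6/5 + (1 - 1*4)*12 = -6/5 + (1 - 4)*12 = -6/5 - 3*12 = -6/5 - 36 = -186/5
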